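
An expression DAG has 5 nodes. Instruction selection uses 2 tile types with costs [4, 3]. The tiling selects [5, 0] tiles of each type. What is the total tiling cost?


Total cost = sum(count_i * cost_i)
= 5*4 + 0*3
= 20

20


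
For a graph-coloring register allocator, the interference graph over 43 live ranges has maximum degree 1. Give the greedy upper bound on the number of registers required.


Greedy coloring never needs more than (max_degree + 1) colors: when coloring a vertex, at most max_degree neighbors are already colored.
Upper bound = 1 + 1 = 2

2


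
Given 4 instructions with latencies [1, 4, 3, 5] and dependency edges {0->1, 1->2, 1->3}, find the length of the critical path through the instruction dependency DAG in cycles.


Compute longest path through dependency graph: dist(Ik) = max over predecessors of dist + latency(Ik).
dist(I0) = latency 1 = 1
dist(I1) = dist(I0) + 4 = 1 + 4 = 5
dist(I2) = dist(I1) + 3 = 5 + 3 = 8
dist(I3) = dist(I1) + 5 = 5 + 5 = 10
Critical path = max dist = 10

10


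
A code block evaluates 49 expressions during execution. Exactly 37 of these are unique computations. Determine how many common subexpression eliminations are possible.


CSE count = total expressions - unique expressions
= 49 - 37 = 12

12


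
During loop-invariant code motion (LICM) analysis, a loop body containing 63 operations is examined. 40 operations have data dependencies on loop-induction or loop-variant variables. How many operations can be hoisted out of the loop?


Invariant candidates = total - loop-dependent
= 63 - 40 = 23

23


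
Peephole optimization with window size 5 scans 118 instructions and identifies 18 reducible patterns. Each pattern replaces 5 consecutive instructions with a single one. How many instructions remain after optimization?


Each match removes 4 instructions.
Total removed = 18 * 4 = 72
Remaining = 118 - 72 = 46

46


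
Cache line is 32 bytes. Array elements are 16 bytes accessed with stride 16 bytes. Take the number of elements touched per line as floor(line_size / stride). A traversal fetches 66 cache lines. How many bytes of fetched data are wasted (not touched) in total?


Elements per line = floor(32 / 16) = 2
Bytes used per line = 2 * 16 = 32
Wasted per line = 32 - 32 = 0
Total wasted = 0 * 66 = 0

0


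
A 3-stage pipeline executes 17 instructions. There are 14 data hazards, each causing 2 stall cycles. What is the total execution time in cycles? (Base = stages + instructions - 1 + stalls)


Base cycles = 3 + 17 - 1 = 19
Total stalls = 14 * 2 = 28
Total = 19 + 28 = 47

47


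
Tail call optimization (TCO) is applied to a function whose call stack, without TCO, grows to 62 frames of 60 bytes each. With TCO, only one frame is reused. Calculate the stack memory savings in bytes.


Without TCO: 62 * 60 = 3720 bytes
With TCO: reuse 1 frame = 60 bytes
Savings = 3720 - 60 = 3660

3660


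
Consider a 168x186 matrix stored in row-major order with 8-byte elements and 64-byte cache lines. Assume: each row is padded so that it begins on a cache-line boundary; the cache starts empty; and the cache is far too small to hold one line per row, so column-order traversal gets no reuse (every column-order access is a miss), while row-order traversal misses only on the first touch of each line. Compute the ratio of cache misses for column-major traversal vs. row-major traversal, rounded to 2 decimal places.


Each row occupies 186 * 8 = 1488 bytes and starts on a line boundary, so it spans ceil(1488 / 64) = 24 cache lines.
Row-major traversal misses (one per line touched): 168 * ceil(186 * 8 / 64) = 4032
Column-major traversal misses (no reuse, every access misses): 168 * 186 = 31248
Ratio = 31248 / 4032 = 7.75

7.75


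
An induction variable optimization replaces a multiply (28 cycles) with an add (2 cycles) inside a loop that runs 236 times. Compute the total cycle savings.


Per-iteration saving = 28 - 2 = 26
Total saved = 236 * 26 = 6136

6136


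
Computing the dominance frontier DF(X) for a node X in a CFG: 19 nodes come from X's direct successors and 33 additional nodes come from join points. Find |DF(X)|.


DF(X) = direct successor contributions + join point contributions
= 19 + 33 = 52

52


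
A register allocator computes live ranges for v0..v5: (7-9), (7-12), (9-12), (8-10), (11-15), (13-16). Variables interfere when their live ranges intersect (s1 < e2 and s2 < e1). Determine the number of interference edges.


Check all pairs for overlapping intervals.
Two intervals (s1,e1) and (s2,e2) overlap if s1 < e2 and s2 < e1.
v0 (7-9) vs v1..v5: overlaps v1, v3 -> 2
v1 (7-12) vs v2..v5: overlaps v2, v3, v4 -> 3
v2 (9-12) vs v3..v5: overlaps v3, v4 -> 2
v3 (8-10) vs v4..v5: overlaps none -> 0
v4 (11-15) vs v5: overlaps v5 -> 1
Total overlapping pairs = 2 + 3 + 2 + 0 + 1 = 8

8


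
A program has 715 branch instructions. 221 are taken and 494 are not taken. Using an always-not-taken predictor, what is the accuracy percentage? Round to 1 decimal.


Predictor: always-not-taken
Correct predictions = 494
Accuracy = 494 / 715 * 100 = 69.1%

69.1


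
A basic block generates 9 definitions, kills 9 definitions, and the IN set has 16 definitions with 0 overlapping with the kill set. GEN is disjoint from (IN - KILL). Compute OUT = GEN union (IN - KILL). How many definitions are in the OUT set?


IN - KILL: 16 - 0 = 16 surviving definitions
OUT = GEN + surviving = 9 + 16 = 25

25


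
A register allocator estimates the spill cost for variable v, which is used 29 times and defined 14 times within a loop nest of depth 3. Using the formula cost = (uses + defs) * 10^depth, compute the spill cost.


uses + defs = 29 + 14 = 43
10^3 = 1000
Spill cost = 43 * 1000 = 43000

43000


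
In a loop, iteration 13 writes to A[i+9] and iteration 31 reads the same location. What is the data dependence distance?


Distance = read iteration - write iteration
= 31 - 13 = 18

18


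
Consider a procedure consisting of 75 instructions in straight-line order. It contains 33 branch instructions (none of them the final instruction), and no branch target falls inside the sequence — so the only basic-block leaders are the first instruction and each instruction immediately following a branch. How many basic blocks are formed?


With no in-sequence branch targets, the leaders are the first instruction plus the instruction after each branch.
Number of basic blocks = branches + 1
= 33 + 1 = 34

34


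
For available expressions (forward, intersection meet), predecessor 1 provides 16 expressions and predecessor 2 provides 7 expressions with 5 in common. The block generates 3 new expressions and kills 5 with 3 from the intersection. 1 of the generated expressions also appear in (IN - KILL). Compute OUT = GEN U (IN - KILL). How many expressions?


IN = intersection of predecessors = 5
IN - KILL = 5 - 3 = 2
|OUT| = |GEN| + |IN - KILL| - |GEN ∩ (IN - KILL)| = 3 + 2 - 1 = 4

4


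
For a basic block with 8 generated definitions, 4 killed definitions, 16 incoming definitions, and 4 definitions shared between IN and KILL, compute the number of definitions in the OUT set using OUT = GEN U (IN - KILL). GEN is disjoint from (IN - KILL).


IN - KILL: 16 - 4 = 12 surviving definitions
OUT = GEN + surviving = 8 + 12 = 20

20


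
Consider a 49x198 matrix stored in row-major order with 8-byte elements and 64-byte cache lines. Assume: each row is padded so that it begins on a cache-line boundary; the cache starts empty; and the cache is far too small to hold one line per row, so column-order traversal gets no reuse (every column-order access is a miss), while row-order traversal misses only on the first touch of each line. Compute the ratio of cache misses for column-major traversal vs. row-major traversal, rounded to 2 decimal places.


Each row occupies 198 * 8 = 1584 bytes and starts on a line boundary, so it spans ceil(1584 / 64) = 25 cache lines.
Row-major traversal misses (one per line touched): 49 * ceil(198 * 8 / 64) = 1225
Column-major traversal misses (no reuse, every access misses): 49 * 198 = 9702
Ratio = 9702 / 1225 = 7.92

7.92


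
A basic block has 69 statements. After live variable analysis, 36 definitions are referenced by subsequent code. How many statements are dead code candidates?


Dead code = total statements - live definitions
= 69 - 36 = 33

33


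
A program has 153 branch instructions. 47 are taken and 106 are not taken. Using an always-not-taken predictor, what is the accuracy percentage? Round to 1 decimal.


Predictor: always-not-taken
Correct predictions = 106
Accuracy = 106 / 153 * 100 = 69.3%

69.3


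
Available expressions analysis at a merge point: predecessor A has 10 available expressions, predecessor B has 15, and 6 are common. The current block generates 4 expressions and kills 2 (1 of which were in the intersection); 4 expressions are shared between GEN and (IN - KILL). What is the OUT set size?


IN = intersection of predecessors = 6
IN - KILL = 6 - 1 = 5
|OUT| = |GEN| + |IN - KILL| - |GEN ∩ (IN - KILL)| = 4 + 5 - 4 = 5

5


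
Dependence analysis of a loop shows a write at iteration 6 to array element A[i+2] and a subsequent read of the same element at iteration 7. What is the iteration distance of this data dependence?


Distance = read iteration - write iteration
= 7 - 6 = 1

1


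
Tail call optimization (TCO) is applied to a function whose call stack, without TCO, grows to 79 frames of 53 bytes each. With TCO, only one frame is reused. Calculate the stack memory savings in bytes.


Without TCO: 79 * 53 = 4187 bytes
With TCO: reuse 1 frame = 53 bytes
Savings = 4187 - 53 = 4134

4134


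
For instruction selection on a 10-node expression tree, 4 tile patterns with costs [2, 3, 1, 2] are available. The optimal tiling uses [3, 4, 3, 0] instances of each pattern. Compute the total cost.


Total cost = sum(count_i * cost_i)
= 3*2 + 4*3 + 3*1 + 0*2
= 21

21


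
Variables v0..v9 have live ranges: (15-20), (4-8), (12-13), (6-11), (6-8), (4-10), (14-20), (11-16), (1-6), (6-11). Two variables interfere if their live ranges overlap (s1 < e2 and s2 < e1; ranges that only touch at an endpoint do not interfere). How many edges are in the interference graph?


Check all pairs for overlapping intervals.
Two intervals (s1,e1) and (s2,e2) overlap if s1 < e2 and s2 < e1.
v0 (15-20) vs v1..v9: overlaps v6, v7 -> 2
v1 (4-8) vs v2..v9: overlaps v3, v4, v5, v8, v9 -> 5
v2 (12-13) vs v3..v9: overlaps v7 -> 1
v3 (6-11) vs v4..v9: overlaps v4, v5, v9 -> 3
v4 (6-8) vs v5..v9: overlaps v5, v9 -> 2
v5 (4-10) vs v6..v9: overlaps v8, v9 -> 2
v6 (14-20) vs v7..v9: overlaps v7 -> 1
v7 (11-16) vs v8..v9: overlaps none -> 0
v8 (1-6) vs v9: overlaps none -> 0
Total overlapping pairs = 2 + 5 + 1 + 3 + 2 + 2 + 1 + 0 + 0 = 16

16


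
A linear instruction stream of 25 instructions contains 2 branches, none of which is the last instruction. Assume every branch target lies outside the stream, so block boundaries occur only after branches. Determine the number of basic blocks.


With no in-sequence branch targets, the leaders are the first instruction plus the instruction after each branch.
Number of basic blocks = branches + 1
= 2 + 1 = 3

3


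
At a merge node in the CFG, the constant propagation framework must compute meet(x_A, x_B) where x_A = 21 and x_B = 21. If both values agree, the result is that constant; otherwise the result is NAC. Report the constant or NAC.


Meet operation: if both paths give the same constant, result is that constant; if they differ, result is NAC (not-a-constant).
Path A: 21, Path B: 21 -> equal
Result: constant -> 21

21


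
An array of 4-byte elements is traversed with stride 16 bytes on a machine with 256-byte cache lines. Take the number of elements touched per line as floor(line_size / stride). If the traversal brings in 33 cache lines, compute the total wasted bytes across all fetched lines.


Elements per line = floor(256 / 16) = 16
Bytes used per line = 16 * 4 = 64
Wasted per line = 256 - 64 = 192
Total wasted = 192 * 33 = 6336

6336


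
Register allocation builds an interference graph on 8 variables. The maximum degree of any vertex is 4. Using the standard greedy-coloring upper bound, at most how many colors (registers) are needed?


Greedy coloring never needs more than (max_degree + 1) colors: when coloring a vertex, at most max_degree neighbors are already colored.
Upper bound = 4 + 1 = 5

5


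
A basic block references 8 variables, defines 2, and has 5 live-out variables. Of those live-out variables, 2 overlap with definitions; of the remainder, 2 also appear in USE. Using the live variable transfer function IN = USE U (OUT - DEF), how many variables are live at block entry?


OUT - DEF: 5 - 2 = 3
|IN| = |USE| + |OUT - DEF| - |USE ∩ (OUT - DEF)| = 8 + 3 - 2 = 9

9


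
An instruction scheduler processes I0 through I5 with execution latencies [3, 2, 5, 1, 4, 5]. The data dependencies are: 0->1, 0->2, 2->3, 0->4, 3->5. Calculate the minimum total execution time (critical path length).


Compute longest path through dependency graph: dist(Ik) = max over predecessors of dist + latency(Ik).
dist(I0) = latency 3 = 3
dist(I1) = dist(I0) + 2 = 3 + 2 = 5
dist(I2) = dist(I0) + 5 = 3 + 5 = 8
dist(I3) = dist(I2) + 1 = 8 + 1 = 9
dist(I4) = dist(I0) + 4 = 3 + 4 = 7
dist(I5) = dist(I3) + 5 = 9 + 5 = 14
Critical path = max dist = 14

14


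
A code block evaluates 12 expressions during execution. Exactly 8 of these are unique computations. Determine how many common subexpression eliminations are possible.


CSE count = total expressions - unique expressions
= 12 - 8 = 4

4


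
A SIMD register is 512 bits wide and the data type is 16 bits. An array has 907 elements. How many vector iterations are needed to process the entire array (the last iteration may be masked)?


Width = 512 / 16 = 32 elements per vector op
Iterations = ceil(907 / 32) = 29

29


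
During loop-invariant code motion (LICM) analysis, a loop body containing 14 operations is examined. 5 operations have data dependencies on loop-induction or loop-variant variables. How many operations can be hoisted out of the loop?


Invariant candidates = total - loop-dependent
= 14 - 5 = 9

9


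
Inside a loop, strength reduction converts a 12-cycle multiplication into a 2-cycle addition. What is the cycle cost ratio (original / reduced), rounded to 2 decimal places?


Ratio = mult_cost / add_cost = 12 / 2 = 6.0

6.0


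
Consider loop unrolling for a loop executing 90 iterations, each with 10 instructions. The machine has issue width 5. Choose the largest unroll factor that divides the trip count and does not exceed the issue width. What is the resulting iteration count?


Largest divisor of 90 <= 5 is 5
New iterations = 90 / 5 = 18

18


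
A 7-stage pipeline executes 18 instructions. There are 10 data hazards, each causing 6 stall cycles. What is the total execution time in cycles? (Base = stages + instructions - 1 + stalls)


Base cycles = 7 + 18 - 1 = 24
Total stalls = 10 * 6 = 60
Total = 24 + 60 = 84

84


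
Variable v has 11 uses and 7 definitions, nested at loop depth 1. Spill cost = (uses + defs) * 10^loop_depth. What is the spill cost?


uses + defs = 11 + 7 = 18
10^1 = 10
Spill cost = 18 * 10 = 180

180


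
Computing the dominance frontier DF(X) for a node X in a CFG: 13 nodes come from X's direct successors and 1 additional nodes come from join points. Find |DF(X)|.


DF(X) = direct successor contributions + join point contributions
= 13 + 1 = 14

14


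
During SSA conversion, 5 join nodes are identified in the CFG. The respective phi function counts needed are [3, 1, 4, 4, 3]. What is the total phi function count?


Total phi functions = sum of phi functions at each join node
= 3 + 1 + 4 + 4 + 3 = 15

15


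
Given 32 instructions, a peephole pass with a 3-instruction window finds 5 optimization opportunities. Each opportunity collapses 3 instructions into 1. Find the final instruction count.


Each match removes 2 instructions.
Total removed = 5 * 2 = 10
Remaining = 32 - 10 = 22

22


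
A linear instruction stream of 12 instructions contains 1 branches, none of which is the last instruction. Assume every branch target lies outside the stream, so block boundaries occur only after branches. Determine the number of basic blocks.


With no in-sequence branch targets, the leaders are the first instruction plus the instruction after each branch.
Number of basic blocks = branches + 1
= 1 + 1 = 2

2


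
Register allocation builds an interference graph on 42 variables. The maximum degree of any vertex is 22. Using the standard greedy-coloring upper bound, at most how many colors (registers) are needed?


Greedy coloring never needs more than (max_degree + 1) colors: when coloring a vertex, at most max_degree neighbors are already colored.
Upper bound = 22 + 1 = 23

23


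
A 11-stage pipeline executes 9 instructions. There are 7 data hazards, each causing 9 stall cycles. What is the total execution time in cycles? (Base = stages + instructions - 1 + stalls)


Base cycles = 11 + 9 - 1 = 19
Total stalls = 7 * 9 = 63
Total = 19 + 63 = 82

82


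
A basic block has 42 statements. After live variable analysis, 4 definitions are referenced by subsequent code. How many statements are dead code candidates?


Dead code = total statements - live definitions
= 42 - 4 = 38

38


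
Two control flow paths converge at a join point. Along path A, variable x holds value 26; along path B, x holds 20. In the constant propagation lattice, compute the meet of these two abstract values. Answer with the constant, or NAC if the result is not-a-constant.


Meet operation: if both paths give the same constant, result is that constant; if they differ, result is NAC (not-a-constant).
Path A: 26, Path B: 20 -> differ
Result: not-a-constant -> NAC

NAC


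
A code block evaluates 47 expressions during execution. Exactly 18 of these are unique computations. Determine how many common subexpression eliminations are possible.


CSE count = total expressions - unique expressions
= 47 - 18 = 29

29


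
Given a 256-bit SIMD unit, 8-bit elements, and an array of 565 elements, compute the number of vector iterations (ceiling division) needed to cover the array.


Width = 256 / 8 = 32 elements per vector op
Iterations = ceil(565 / 32) = 18

18


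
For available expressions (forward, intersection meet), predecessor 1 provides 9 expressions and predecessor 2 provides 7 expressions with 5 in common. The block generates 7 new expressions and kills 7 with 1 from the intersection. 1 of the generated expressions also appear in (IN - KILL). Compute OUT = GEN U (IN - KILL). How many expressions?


IN = intersection of predecessors = 5
IN - KILL = 5 - 1 = 4
|OUT| = |GEN| + |IN - KILL| - |GEN ∩ (IN - KILL)| = 7 + 4 - 1 = 10

10


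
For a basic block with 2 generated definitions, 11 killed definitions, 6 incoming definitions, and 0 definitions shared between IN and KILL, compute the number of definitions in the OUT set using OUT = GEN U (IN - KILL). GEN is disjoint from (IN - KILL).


IN - KILL: 6 - 0 = 6 surviving definitions
OUT = GEN + surviving = 2 + 6 = 8

8


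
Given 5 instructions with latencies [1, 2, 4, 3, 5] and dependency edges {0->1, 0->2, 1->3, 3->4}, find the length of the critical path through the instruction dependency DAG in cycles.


Compute longest path through dependency graph: dist(Ik) = max over predecessors of dist + latency(Ik).
dist(I0) = latency 1 = 1
dist(I1) = dist(I0) + 2 = 1 + 2 = 3
dist(I2) = dist(I0) + 4 = 1 + 4 = 5
dist(I3) = dist(I1) + 3 = 3 + 3 = 6
dist(I4) = dist(I3) + 5 = 6 + 5 = 11
Critical path = max dist = 11

11


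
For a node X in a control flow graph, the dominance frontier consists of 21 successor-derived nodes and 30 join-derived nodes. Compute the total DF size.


DF(X) = direct successor contributions + join point contributions
= 21 + 30 = 51

51


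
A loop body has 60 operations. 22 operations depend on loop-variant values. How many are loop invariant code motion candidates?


Invariant candidates = total - loop-dependent
= 60 - 22 = 38

38


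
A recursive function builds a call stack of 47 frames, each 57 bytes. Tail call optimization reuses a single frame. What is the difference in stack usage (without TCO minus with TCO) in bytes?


Without TCO: 47 * 57 = 2679 bytes
With TCO: reuse 1 frame = 57 bytes
Savings = 2679 - 57 = 2622

2622


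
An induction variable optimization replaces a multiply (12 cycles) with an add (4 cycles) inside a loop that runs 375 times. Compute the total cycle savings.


Per-iteration saving = 12 - 4 = 8
Total saved = 375 * 8 = 3000

3000


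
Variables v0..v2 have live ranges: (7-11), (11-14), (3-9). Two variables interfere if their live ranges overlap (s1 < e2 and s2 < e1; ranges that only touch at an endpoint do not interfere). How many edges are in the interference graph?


Check all pairs for overlapping intervals.
Two intervals (s1,e1) and (s2,e2) overlap if s1 < e2 and s2 < e1.
v0 (7-11) vs v1..v2: overlaps v2 -> 1
v1 (11-14) vs v2: overlaps none -> 0
Total overlapping pairs = 1 + 0 = 1

1


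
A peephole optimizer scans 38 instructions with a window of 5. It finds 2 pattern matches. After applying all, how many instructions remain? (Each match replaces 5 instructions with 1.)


Each match removes 4 instructions.
Total removed = 2 * 4 = 8
Remaining = 38 - 8 = 30

30


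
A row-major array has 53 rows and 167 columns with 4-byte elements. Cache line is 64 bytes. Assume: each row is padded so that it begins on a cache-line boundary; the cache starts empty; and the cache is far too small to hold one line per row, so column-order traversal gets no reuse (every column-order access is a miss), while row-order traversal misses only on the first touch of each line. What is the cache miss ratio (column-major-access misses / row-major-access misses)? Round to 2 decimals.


Each row occupies 167 * 4 = 668 bytes and starts on a line boundary, so it spans ceil(668 / 64) = 11 cache lines.
Row-major traversal misses (one per line touched): 53 * ceil(167 * 4 / 64) = 583
Column-major traversal misses (no reuse, every access misses): 53 * 167 = 8851
Ratio = 8851 / 583 = 15.18

15.18


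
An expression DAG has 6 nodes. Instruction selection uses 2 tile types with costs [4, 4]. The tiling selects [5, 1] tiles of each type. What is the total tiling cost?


Total cost = sum(count_i * cost_i)
= 5*4 + 1*4
= 24

24


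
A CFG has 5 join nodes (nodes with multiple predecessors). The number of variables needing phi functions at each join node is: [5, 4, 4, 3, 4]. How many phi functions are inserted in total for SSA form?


Total phi functions = sum of phi functions at each join node
= 5 + 4 + 4 + 3 + 4 = 20

20


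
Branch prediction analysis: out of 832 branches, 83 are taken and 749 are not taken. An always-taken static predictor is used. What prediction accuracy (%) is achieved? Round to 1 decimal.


Predictor: always-taken
Correct predictions = 83
Accuracy = 83 / 832 * 100 = 10.0%

10.0


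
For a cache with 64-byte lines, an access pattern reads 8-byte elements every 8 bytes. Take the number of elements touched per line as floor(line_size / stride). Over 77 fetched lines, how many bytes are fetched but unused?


Elements per line = floor(64 / 8) = 8
Bytes used per line = 8 * 8 = 64
Wasted per line = 64 - 64 = 0
Total wasted = 0 * 77 = 0

0


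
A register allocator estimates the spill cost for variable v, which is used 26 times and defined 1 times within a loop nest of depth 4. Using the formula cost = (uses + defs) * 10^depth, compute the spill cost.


uses + defs = 26 + 1 = 27
10^4 = 10000
Spill cost = 27 * 10000 = 270000

270000


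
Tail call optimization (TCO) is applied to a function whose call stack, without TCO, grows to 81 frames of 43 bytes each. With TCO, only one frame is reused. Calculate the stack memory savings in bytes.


Without TCO: 81 * 43 = 3483 bytes
With TCO: reuse 1 frame = 43 bytes
Savings = 3483 - 43 = 3440

3440


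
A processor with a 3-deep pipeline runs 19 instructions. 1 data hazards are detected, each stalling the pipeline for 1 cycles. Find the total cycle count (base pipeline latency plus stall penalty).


Base cycles = 3 + 19 - 1 = 21
Total stalls = 1 * 1 = 1
Total = 21 + 1 = 22

22


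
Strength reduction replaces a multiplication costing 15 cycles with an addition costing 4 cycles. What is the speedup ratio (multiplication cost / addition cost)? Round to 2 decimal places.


Ratio = mult_cost / add_cost = 15 / 4 = 3.75

3.75


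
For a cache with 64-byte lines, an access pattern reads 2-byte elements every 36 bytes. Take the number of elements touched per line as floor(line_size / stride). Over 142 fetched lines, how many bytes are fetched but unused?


Elements per line = floor(64 / 36) = 1
Bytes used per line = 1 * 2 = 2
Wasted per line = 64 - 2 = 62
Total wasted = 62 * 142 = 8804

8804


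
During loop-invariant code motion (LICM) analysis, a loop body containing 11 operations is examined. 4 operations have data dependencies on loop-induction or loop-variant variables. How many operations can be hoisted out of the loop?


Invariant candidates = total - loop-dependent
= 11 - 4 = 7

7


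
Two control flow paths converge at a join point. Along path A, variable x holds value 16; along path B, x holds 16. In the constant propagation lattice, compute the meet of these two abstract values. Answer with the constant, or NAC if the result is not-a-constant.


Meet operation: if both paths give the same constant, result is that constant; if they differ, result is NAC (not-a-constant).
Path A: 16, Path B: 16 -> equal
Result: constant -> 16

16


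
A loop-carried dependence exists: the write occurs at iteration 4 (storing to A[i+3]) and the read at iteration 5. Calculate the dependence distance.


Distance = read iteration - write iteration
= 5 - 4 = 1

1


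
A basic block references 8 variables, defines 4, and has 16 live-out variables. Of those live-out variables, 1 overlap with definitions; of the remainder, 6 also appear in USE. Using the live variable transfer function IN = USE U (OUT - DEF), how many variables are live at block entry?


OUT - DEF: 16 - 1 = 15
|IN| = |USE| + |OUT - DEF| - |USE ∩ (OUT - DEF)| = 8 + 15 - 6 = 17

17


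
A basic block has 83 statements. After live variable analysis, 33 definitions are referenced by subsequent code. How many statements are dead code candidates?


Dead code = total statements - live definitions
= 83 - 33 = 50

50


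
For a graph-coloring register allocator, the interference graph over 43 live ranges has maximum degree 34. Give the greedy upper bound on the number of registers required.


Greedy coloring never needs more than (max_degree + 1) colors: when coloring a vertex, at most max_degree neighbors are already colored.
Upper bound = 34 + 1 = 35

35


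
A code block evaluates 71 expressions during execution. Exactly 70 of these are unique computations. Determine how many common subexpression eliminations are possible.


CSE count = total expressions - unique expressions
= 71 - 70 = 1

1


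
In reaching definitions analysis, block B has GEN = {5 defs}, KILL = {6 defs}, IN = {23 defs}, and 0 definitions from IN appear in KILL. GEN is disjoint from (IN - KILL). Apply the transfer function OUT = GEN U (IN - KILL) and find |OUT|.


IN - KILL: 23 - 0 = 23 surviving definitions
OUT = GEN + surviving = 5 + 23 = 28

28


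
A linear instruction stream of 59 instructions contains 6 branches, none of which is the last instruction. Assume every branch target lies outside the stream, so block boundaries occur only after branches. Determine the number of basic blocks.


With no in-sequence branch targets, the leaders are the first instruction plus the instruction after each branch.
Number of basic blocks = branches + 1
= 6 + 1 = 7

7


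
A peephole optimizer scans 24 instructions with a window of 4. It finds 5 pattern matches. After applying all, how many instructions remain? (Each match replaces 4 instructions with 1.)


Each match removes 3 instructions.
Total removed = 5 * 3 = 15
Remaining = 24 - 15 = 9

9


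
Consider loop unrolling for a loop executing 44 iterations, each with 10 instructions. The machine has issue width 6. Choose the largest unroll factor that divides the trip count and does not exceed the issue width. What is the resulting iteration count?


Largest divisor of 44 <= 6 is 4
New iterations = 44 / 4 = 11

11


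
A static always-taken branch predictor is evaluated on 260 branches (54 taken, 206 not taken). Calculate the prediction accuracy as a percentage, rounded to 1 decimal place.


Predictor: always-taken
Correct predictions = 54
Accuracy = 54 / 260 * 100 = 20.8%

20.8


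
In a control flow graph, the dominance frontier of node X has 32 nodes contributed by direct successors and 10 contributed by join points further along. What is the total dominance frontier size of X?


DF(X) = direct successor contributions + join point contributions
= 32 + 10 = 42

42


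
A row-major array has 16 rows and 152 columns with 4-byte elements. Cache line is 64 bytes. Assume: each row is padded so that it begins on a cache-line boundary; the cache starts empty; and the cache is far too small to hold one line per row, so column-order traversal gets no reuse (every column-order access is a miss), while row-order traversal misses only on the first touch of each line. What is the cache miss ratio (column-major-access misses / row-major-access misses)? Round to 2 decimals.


Each row occupies 152 * 4 = 608 bytes and starts on a line boundary, so it spans ceil(608 / 64) = 10 cache lines.
Row-major traversal misses (one per line touched): 16 * ceil(152 * 4 / 64) = 160
Column-major traversal misses (no reuse, every access misses): 16 * 152 = 2432
Ratio = 2432 / 160 = 15.2

15.2


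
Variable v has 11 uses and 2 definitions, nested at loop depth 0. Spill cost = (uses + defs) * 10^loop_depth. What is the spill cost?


uses + defs = 11 + 2 = 13
10^0 = 1
Spill cost = 13 * 1 = 13

13


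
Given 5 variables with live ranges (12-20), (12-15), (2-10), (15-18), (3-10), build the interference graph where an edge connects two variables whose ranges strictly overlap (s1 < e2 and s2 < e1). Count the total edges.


Check all pairs for overlapping intervals.
Two intervals (s1,e1) and (s2,e2) overlap if s1 < e2 and s2 < e1.
v0 (12-20) vs v1..v4: overlaps v1, v3 -> 2
v1 (12-15) vs v2..v4: overlaps none -> 0
v2 (2-10) vs v3..v4: overlaps v4 -> 1
v3 (15-18) vs v4: overlaps none -> 0
Total overlapping pairs = 2 + 0 + 1 + 0 = 3

3


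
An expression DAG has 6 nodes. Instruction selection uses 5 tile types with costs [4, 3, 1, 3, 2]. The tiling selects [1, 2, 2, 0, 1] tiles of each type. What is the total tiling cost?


Total cost = sum(count_i * cost_i)
= 1*4 + 2*3 + 2*1 + 0*3 + 1*2
= 14

14


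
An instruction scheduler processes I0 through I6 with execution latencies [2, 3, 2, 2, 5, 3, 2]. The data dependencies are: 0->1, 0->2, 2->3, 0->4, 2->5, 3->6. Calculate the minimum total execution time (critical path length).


Compute longest path through dependency graph: dist(Ik) = max over predecessors of dist + latency(Ik).
dist(I0) = latency 2 = 2
dist(I1) = dist(I0) + 3 = 2 + 3 = 5
dist(I2) = dist(I0) + 2 = 2 + 2 = 4
dist(I3) = dist(I2) + 2 = 4 + 2 = 6
dist(I4) = dist(I0) + 5 = 2 + 5 = 7
dist(I5) = dist(I2) + 3 = 4 + 3 = 7
dist(I6) = dist(I3) + 2 = 6 + 2 = 8
Critical path = max dist = 8

8


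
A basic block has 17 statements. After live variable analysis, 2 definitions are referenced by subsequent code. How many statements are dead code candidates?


Dead code = total statements - live definitions
= 17 - 2 = 15

15


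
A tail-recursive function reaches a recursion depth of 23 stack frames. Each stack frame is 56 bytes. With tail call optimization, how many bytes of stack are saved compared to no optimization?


Without TCO: 23 * 56 = 1288 bytes
With TCO: reuse 1 frame = 56 bytes
Savings = 1288 - 56 = 1232

1232


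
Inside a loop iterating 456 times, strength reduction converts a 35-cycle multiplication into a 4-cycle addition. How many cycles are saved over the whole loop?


Per-iteration saving = 35 - 4 = 31
Total saved = 456 * 31 = 14136

14136


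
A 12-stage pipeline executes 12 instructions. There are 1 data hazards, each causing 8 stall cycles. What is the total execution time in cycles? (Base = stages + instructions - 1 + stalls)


Base cycles = 12 + 12 - 1 = 23
Total stalls = 1 * 8 = 8
Total = 23 + 8 = 31

31


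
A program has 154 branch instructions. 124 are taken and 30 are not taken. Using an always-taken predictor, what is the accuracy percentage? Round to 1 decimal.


Predictor: always-taken
Correct predictions = 124
Accuracy = 124 / 154 * 100 = 80.5%

80.5


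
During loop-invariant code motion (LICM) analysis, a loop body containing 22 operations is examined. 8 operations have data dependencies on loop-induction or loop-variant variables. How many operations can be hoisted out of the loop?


Invariant candidates = total - loop-dependent
= 22 - 8 = 14

14


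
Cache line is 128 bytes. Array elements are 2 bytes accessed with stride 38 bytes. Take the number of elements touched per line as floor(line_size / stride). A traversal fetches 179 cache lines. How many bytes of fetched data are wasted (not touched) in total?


Elements per line = floor(128 / 38) = 3
Bytes used per line = 3 * 2 = 6
Wasted per line = 128 - 6 = 122
Total wasted = 122 * 179 = 21838

21838


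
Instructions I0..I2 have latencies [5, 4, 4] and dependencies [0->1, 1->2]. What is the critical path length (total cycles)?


Compute longest path through dependency graph: dist(Ik) = max over predecessors of dist + latency(Ik).
dist(I0) = latency 5 = 5
dist(I1) = dist(I0) + 4 = 5 + 4 = 9
dist(I2) = dist(I1) + 4 = 9 + 4 = 13
Critical path = max dist = 13

13


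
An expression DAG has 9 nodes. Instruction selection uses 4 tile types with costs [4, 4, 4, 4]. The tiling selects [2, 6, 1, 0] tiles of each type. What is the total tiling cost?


Total cost = sum(count_i * cost_i)
= 2*4 + 6*4 + 1*4 + 0*4
= 36

36


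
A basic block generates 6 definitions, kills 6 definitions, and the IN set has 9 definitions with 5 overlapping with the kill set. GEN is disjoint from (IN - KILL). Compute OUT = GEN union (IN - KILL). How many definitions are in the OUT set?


IN - KILL: 9 - 5 = 4 surviving definitions
OUT = GEN + surviving = 6 + 4 = 10

10


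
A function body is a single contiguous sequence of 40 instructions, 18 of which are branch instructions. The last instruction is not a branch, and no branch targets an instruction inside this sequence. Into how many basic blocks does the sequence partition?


With no in-sequence branch targets, the leaders are the first instruction plus the instruction after each branch.
Number of basic blocks = branches + 1
= 18 + 1 = 19

19


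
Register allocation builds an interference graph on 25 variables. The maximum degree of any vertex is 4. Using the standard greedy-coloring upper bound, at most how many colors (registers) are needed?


Greedy coloring never needs more than (max_degree + 1) colors: when coloring a vertex, at most max_degree neighbors are already colored.
Upper bound = 4 + 1 = 5

5


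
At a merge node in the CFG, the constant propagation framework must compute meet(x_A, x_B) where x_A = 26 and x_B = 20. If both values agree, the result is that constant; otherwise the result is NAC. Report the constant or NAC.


Meet operation: if both paths give the same constant, result is that constant; if they differ, result is NAC (not-a-constant).
Path A: 26, Path B: 20 -> differ
Result: not-a-constant -> NAC

NAC


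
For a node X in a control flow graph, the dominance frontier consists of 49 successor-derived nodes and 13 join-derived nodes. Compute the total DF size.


DF(X) = direct successor contributions + join point contributions
= 49 + 13 = 62

62


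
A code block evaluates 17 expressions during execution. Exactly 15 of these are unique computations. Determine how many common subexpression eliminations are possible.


CSE count = total expressions - unique expressions
= 17 - 15 = 2

2


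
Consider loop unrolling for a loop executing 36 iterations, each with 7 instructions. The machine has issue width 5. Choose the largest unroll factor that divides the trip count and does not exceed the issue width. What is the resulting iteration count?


Largest divisor of 36 <= 5 is 4
New iterations = 36 / 4 = 9

9


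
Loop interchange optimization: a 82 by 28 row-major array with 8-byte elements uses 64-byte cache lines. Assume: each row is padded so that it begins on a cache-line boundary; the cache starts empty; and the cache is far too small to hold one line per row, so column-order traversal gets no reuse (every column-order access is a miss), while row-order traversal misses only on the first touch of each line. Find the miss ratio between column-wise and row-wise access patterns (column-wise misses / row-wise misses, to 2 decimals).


Each row occupies 28 * 8 = 224 bytes and starts on a line boundary, so it spans ceil(224 / 64) = 4 cache lines.
Row-major traversal misses (one per line touched): 82 * ceil(28 * 8 / 64) = 328
Column-major traversal misses (no reuse, every access misses): 82 * 28 = 2296
Ratio = 2296 / 328 = 7.0

7.0


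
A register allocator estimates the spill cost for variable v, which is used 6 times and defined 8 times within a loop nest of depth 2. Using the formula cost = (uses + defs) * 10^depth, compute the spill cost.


uses + defs = 6 + 8 = 14
10^2 = 100
Spill cost = 14 * 100 = 1400

1400


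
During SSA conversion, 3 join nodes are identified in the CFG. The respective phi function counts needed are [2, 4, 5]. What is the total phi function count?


Total phi functions = sum of phi functions at each join node
= 2 + 4 + 5 = 11

11


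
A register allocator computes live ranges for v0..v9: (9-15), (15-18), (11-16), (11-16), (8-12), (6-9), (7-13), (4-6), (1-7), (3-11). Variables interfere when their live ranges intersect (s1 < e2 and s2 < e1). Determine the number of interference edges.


Check all pairs for overlapping intervals.
Two intervals (s1,e1) and (s2,e2) overlap if s1 < e2 and s2 < e1.
v0 (9-15) vs v1..v9: overlaps v2, v3, v4, v6, v9 -> 5
v1 (15-18) vs v2..v9: overlaps v2, v3 -> 2
v2 (11-16) vs v3..v9: overlaps v3, v4, v6 -> 3
v3 (11-16) vs v4..v9: overlaps v4, v6 -> 2
v4 (8-12) vs v5..v9: overlaps v5, v6, v9 -> 3
v5 (6-9) vs v6..v9: overlaps v6, v8, v9 -> 3
v6 (7-13) vs v7..v9: overlaps v9 -> 1
v7 (4-6) vs v8..v9: overlaps v8, v9 -> 2
v8 (1-7) vs v9: overlaps v9 -> 1
Total overlapping pairs = 5 + 2 + 3 + 2 + 3 + 3 + 1 + 2 + 1 = 22

22


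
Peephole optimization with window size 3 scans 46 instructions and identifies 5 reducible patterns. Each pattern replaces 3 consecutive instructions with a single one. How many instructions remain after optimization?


Each match removes 2 instructions.
Total removed = 5 * 2 = 10
Remaining = 46 - 10 = 36

36


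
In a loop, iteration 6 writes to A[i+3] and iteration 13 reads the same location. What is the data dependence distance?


Distance = read iteration - write iteration
= 13 - 6 = 7

7


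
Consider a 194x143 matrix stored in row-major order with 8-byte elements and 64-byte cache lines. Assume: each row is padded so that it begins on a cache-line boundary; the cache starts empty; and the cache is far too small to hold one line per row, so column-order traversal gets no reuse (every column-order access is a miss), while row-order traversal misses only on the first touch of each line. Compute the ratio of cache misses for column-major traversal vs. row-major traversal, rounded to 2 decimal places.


Each row occupies 143 * 8 = 1144 bytes and starts on a line boundary, so it spans ceil(1144 / 64) = 18 cache lines.
Row-major traversal misses (one per line touched): 194 * ceil(143 * 8 / 64) = 3492
Column-major traversal misses (no reuse, every access misses): 194 * 143 = 27742
Ratio = 27742 / 3492 = 7.94

7.94
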